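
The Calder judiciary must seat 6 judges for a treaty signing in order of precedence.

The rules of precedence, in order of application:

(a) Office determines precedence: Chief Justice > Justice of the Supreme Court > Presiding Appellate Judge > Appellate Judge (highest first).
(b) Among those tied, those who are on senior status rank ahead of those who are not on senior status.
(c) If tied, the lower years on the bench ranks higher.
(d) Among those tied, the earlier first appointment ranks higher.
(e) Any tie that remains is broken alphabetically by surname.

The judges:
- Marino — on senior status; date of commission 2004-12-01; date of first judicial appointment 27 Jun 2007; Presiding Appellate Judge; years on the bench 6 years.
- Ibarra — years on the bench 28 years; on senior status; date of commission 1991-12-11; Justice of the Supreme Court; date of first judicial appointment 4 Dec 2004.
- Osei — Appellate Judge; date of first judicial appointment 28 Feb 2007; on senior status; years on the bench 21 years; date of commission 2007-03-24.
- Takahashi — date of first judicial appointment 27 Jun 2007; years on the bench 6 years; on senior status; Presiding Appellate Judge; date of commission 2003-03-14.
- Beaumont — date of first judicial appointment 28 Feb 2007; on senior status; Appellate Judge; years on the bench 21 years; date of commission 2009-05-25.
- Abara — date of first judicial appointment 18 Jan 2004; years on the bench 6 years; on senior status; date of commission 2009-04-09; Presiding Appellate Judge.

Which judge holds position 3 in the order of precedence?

By office: Ibarra (Justice of the Supreme Court); then Abara, Marino and Takahashi (Presiding Appellate Judge); then Beaumont and Osei (Appellate Judge).
Abara, Marino and Takahashi are each on senior status, so the next rule applies.
Abara, Marino and Takahashi all have years on the bench 6 years, so the next rule applies.
Among Abara, Marino and Takahashi, by date of first judicial appointment (earlier first): Abara (18 Jan 2004) before Marino and Takahashi (27 Jun 2007).
Among Marino and Takahashi, alphabetically by surname: Marino before Takahashi.
Beaumont and Osei are each on senior status, so the next rule applies.
Beaumont and Osei both have years on the bench 21 years, so the next rule applies.
Beaumont and Osei both have date of first judicial appointment 28 Feb 2007, so the next rule applies.
Among Beaumont and Osei, alphabetically by surname: Beaumont before Osei.
Order: Ibarra, Abara, Marino, Takahashi, Beaumont, Osei.

Marino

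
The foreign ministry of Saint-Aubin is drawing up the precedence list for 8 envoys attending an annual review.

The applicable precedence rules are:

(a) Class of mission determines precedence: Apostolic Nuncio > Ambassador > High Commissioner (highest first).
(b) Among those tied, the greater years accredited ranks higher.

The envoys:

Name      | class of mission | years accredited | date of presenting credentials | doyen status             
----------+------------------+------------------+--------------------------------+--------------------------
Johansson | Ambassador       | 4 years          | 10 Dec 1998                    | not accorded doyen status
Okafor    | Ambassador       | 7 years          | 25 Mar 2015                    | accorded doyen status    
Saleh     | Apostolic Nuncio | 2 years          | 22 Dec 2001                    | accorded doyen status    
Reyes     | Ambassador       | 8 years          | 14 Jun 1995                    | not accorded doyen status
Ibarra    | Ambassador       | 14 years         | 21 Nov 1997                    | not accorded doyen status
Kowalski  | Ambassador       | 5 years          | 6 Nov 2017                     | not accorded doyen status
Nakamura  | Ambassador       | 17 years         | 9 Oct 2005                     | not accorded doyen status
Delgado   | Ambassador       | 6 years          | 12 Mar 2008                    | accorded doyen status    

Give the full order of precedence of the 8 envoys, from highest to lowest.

Saleh, Nakamura, Ibarra, Reyes, Okafor, Delgado, Kowalski, Johansson

By class of mission: Saleh (Apostolic Nuncio); then Nakamura, Ibarra, Reyes, Okafor, Delgado, Kowalski and Johansson (Ambassador).
Among Nakamura, Ibarra, Reyes, Okafor, Delgado, Kowalski and Johansson, by years accredited (higher first): Nakamura (17 years) before Ibarra (14 years) before Reyes (8 years) before Okafor (7 years) before Delgado (6 years) before Kowalski (5 years) before Johansson (4 years).
Full order: Saleh, Nakamura, Ibarra, Reyes, Okafor, Delgado, Kowalski, Johansson.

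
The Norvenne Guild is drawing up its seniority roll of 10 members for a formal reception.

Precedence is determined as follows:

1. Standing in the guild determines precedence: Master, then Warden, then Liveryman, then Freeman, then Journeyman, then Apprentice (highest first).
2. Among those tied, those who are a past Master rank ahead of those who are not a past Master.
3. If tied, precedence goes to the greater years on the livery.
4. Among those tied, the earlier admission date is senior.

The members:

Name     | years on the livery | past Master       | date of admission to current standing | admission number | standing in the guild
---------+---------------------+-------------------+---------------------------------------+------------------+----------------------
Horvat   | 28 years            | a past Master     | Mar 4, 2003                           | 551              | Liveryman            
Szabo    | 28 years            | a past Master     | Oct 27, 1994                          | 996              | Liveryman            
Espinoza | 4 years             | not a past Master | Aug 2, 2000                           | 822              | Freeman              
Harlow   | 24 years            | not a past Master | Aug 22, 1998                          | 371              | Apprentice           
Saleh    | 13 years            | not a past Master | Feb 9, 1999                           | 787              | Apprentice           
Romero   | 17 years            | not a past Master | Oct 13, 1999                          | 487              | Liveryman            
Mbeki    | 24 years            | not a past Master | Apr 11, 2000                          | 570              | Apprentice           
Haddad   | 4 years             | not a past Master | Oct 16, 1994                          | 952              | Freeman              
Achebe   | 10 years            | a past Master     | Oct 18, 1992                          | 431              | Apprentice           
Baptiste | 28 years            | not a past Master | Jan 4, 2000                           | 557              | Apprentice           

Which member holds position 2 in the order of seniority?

By standing in the guild: Szabo, Horvat and Romero (Liveryman); then Haddad and Espinoza (Freeman); then Achebe, Baptiste, Harlow, Mbeki and Saleh (Apprentice).
Among Szabo, Horvat and Romero, a past Master before not a past Master: Szabo and Horvat (a past Master) before Romero (not a past Master).
Szabo and Horvat both have years on the livery 28 years, so the next rule applies.
Among Szabo and Horvat, by date of admission to current standing (earlier first): Szabo (Oct 27, 1994) before Horvat (Mar 4, 2003).
Haddad and Espinoza are each not a past Master, so the next rule applies.
Haddad and Espinoza both have years on the livery 4 years, so the next rule applies.
Among Haddad and Espinoza, by date of admission to current standing (earlier first): Haddad (Oct 16, 1994) before Espinoza (Aug 2, 2000).
Among Achebe, Baptiste, Harlow, Mbeki and Saleh, a past Master before not a past Master: Achebe (a past Master) before Baptiste, Harlow, Mbeki and Saleh (not a past Master).
Among Baptiste, Harlow, Mbeki and Saleh, by years on the livery (higher first): Baptiste (28 years) before Harlow and Mbeki (24 years) before Saleh (13 years).
Among Harlow and Mbeki, by date of admission to current standing (earlier first): Harlow (Aug 22, 1998) before Mbeki (Apr 11, 2000).
Order: Szabo, Horvat, Romero, Haddad, Espinoza, Achebe, Baptiste, Harlow, Mbeki, Saleh.

Horvat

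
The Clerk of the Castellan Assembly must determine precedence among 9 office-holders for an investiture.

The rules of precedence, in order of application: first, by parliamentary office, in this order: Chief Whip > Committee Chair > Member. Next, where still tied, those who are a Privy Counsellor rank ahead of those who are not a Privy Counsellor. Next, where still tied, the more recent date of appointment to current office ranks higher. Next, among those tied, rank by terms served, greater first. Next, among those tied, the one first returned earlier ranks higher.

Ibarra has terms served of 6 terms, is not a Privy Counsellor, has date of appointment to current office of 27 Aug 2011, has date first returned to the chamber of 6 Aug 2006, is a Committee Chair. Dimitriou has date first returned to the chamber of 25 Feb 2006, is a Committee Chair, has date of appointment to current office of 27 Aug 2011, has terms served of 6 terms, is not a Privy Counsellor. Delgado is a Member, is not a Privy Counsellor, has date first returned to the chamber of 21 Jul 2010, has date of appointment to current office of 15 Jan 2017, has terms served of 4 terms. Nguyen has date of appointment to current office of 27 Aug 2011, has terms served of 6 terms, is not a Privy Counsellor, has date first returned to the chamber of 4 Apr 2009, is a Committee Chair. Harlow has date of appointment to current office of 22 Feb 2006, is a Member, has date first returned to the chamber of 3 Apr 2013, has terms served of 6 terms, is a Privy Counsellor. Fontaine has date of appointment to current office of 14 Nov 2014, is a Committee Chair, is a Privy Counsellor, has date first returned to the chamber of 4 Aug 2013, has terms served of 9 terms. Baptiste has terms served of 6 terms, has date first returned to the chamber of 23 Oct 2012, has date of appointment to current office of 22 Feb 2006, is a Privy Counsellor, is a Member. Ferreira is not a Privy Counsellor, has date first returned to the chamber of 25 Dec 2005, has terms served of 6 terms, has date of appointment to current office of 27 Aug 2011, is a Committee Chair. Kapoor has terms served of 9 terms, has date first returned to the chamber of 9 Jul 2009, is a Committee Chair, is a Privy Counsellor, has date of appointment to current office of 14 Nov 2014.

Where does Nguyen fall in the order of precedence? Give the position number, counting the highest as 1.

6

By parliamentary office: Kapoor, Fontaine, Ferreira, Dimitriou, Ibarra and Nguyen (Committee Chair); then Baptiste, Harlow and Delgado (Member).
Among Kapoor, Fontaine, Ferreira, Dimitriou, Ibarra and Nguyen, a Privy Counsellor before not a Privy Counsellor: Kapoor and Fontaine (a Privy Counsellor) before Ferreira, Dimitriou, Ibarra and Nguyen (not a Privy Counsellor).
Kapoor and Fontaine both have date of appointment to current office 14 Nov 2014, so the next rule applies.
Kapoor and Fontaine both have terms served 9 terms, so the next rule applies.
Among Kapoor and Fontaine, by date first returned to the chamber (earlier first): Kapoor (9 Jul 2009) before Fontaine (4 Aug 2013).
Ferreira, Dimitriou, Ibarra and Nguyen all have date of appointment to current office 27 Aug 2011, so the next rule applies.
Ferreira, Dimitriou, Ibarra and Nguyen all have terms served 6 terms, so the next rule applies.
Among Ferreira, Dimitriou, Ibarra and Nguyen, by date first returned to the chamber (earlier first): Ferreira (25 Dec 2005) before Dimitriou (25 Feb 2006) before Ibarra (6 Aug 2006) before Nguyen (4 Apr 2009).
Among Baptiste, Harlow and Delgado, a Privy Counsellor before not a Privy Counsellor: Baptiste and Harlow (a Privy Counsellor) before Delgado (not a Privy Counsellor).
Baptiste and Harlow both have date of appointment to current office 22 Feb 2006, so the next rule applies.
Baptiste and Harlow both have terms served 6 terms, so the next rule applies.
Among Baptiste and Harlow, by date first returned to the chamber (earlier first): Baptiste (23 Oct 2012) before Harlow (3 Apr 2013).
Order: Kapoor, Fontaine, Ferreira, Dimitriou, Ibarra, Nguyen, Baptiste, Harlow, Delgado. So position 6.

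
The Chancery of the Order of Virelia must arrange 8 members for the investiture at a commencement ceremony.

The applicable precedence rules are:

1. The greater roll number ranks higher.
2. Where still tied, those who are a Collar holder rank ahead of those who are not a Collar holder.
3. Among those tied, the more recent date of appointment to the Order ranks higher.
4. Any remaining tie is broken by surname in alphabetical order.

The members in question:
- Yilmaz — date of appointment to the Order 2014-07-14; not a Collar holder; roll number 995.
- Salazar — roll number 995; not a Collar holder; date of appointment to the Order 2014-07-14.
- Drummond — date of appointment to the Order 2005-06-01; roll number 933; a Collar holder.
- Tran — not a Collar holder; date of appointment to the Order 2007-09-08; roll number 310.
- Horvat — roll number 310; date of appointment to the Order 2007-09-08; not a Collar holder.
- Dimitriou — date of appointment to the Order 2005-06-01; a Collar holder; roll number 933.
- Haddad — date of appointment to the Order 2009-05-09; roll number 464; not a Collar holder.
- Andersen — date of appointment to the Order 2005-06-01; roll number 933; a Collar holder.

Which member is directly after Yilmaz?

By roll number (higher first): Salazar and Yilmaz (both 995); then Andersen, Dimitriou and Drummond (each 933); then Haddad (464); then Horvat and Tran (both 310).
Salazar and Yilmaz are each not a Collar holder, so the next rule applies.
Salazar and Yilmaz both have date of appointment to the Order 2014-07-14, so the next rule applies.
Among Salazar and Yilmaz, alphabetically by surname: Salazar before Yilmaz.
Andersen, Dimitriou and Drummond are each a Collar holder, so the next rule applies.
Andersen, Dimitriou and Drummond all have date of appointment to the Order 2005-06-01, so the next rule applies.
Among Andersen, Dimitriou and Drummond, alphabetically by surname: Andersen before Dimitriou before Drummond.
Horvat and Tran are each not a Collar holder, so the next rule applies.
Horvat and Tran both have date of appointment to the Order 2007-09-08, so the next rule applies.
Among Horvat and Tran, alphabetically by surname: Horvat before Tran.
Order: Salazar, Yilmaz, Andersen, Dimitriou, Drummond, Haddad, Horvat, Tran.

Andersen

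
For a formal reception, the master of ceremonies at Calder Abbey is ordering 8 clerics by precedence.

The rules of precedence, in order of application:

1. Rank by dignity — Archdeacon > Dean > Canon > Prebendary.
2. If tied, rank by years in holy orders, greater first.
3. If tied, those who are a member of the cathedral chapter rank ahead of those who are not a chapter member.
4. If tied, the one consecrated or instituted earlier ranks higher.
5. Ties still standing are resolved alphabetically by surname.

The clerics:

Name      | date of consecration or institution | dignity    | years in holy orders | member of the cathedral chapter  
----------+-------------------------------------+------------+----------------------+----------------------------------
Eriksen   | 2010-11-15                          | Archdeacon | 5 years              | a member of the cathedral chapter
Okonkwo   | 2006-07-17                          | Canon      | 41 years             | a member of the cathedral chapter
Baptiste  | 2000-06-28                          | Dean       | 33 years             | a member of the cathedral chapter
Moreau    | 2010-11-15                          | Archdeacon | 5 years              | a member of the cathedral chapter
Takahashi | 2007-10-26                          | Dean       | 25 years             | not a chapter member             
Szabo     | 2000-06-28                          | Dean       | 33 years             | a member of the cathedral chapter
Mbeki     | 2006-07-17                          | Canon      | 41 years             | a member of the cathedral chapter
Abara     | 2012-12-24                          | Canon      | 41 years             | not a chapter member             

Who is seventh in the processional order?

Okonkwo

By dignity: Eriksen and Moreau (Archdeacon); then Baptiste, Szabo and Takahashi (Dean); then Mbeki, Okonkwo and Abara (Canon).
Eriksen and Moreau both have years in holy orders 5 years, so the next rule applies.
Eriksen and Moreau are each a member of the cathedral chapter, so the next rule applies.
Eriksen and Moreau both have date of consecration or institution 2010-11-15, so the next rule applies.
Among Eriksen and Moreau, alphabetically by surname: Eriksen before Moreau.
Among Baptiste, Szabo and Takahashi, by years in holy orders (higher first): Baptiste and Szabo (33 years) before Takahashi (25 years).
Baptiste and Szabo are each a member of the cathedral chapter, so the next rule applies.
Baptiste and Szabo both have date of consecration or institution 2000-06-28, so the next rule applies.
Among Baptiste and Szabo, alphabetically by surname: Baptiste before Szabo.
Mbeki, Okonkwo and Abara all have years in holy orders 41 years, so the next rule applies.
Among Mbeki, Okonkwo and Abara, a member of the cathedral chapter before not a chapter member: Mbeki and Okonkwo (a member of the cathedral chapter) before Abara (not a chapter member).
Mbeki and Okonkwo both have date of consecration or institution 2006-07-17, so the next rule applies.
Among Mbeki and Okonkwo, alphabetically by surname: Mbeki before Okonkwo.
Order: Eriksen, Moreau, Baptiste, Szabo, Takahashi, Mbeki, Okonkwo, Abara.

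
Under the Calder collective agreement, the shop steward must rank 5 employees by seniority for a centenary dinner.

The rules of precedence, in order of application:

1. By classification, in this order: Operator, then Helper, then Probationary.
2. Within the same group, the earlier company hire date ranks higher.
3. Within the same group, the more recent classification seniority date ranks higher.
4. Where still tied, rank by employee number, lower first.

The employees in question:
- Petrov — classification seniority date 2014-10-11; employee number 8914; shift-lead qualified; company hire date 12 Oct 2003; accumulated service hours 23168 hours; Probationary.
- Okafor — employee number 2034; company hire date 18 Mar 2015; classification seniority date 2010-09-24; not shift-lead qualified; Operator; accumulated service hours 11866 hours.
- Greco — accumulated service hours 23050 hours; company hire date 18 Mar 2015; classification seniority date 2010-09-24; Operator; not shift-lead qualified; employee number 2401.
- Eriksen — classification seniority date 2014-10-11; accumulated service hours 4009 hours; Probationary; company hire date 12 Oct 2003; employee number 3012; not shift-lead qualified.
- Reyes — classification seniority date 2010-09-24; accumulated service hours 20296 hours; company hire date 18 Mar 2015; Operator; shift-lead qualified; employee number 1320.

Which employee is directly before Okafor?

Reyes

By classification: Reyes, Okafor and Greco (Operator); then Eriksen and Petrov (Probationary).
Reyes, Okafor and Greco all have company hire date 18 Mar 2015, so the next rule applies.
Reyes, Okafor and Greco all have classification seniority date 2010-09-24, so the next rule applies.
Among Reyes, Okafor and Greco, by employee number (lower first): Reyes (1320) before Okafor (2034) before Greco (2401).
Eriksen and Petrov both have company hire date 12 Oct 2003, so the next rule applies.
Eriksen and Petrov both have classification seniority date 2014-10-11, so the next rule applies.
Among Eriksen and Petrov, by employee number (lower first): Eriksen (3012) before Petrov (8914).
Order: Reyes, Okafor, Greco, Eriksen, Petrov.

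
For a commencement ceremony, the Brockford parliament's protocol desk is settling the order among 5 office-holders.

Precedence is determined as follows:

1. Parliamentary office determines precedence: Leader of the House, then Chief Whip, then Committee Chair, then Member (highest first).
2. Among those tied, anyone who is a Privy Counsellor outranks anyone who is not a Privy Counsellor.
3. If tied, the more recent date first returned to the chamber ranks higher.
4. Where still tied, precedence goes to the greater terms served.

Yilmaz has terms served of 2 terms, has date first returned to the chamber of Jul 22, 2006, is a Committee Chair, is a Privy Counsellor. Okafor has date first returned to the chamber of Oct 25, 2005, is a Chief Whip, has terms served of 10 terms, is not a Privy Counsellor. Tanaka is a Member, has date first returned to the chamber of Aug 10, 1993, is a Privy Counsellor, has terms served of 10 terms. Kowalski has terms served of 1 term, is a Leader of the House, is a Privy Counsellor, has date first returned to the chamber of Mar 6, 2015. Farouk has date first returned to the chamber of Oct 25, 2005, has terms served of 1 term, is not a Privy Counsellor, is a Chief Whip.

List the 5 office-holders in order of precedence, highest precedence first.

Kowalski, Okafor, Farouk, Yilmaz, Tanaka

By parliamentary office: Kowalski (Leader of the House); then Okafor and Farouk (Chief Whip); then Yilmaz (Committee Chair); then Tanaka (Member).
Okafor and Farouk are each not a Privy Counsellor, so the next rule applies.
Okafor and Farouk both have date first returned to the chamber Oct 25, 2005, so the next rule applies.
Among Okafor and Farouk, by terms served (higher first): Okafor (10 terms) before Farouk (1 term).
Full order: Kowalski, Okafor, Farouk, Yilmaz, Tanaka.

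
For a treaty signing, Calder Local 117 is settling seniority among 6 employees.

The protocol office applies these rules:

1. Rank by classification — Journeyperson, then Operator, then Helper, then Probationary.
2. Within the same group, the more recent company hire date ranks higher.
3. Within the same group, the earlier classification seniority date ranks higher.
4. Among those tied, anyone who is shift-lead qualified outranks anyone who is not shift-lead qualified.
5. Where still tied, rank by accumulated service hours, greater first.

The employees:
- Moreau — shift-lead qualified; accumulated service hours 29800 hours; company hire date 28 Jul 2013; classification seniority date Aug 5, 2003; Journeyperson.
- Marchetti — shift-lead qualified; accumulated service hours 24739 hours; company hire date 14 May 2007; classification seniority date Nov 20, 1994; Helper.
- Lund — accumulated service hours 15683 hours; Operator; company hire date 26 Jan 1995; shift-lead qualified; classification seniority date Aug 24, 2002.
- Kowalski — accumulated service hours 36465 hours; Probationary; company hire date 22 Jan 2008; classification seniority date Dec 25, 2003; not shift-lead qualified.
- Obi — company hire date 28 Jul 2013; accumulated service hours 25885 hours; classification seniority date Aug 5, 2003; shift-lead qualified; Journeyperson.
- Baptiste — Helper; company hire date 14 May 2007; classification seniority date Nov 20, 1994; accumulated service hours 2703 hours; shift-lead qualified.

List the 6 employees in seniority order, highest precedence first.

Moreau, Obi, Lund, Marchetti, Baptiste, Kowalski

By classification: Moreau and Obi (Journeyperson); then Lund (Operator); then Marchetti and Baptiste (Helper); then Kowalski (Probationary).
Moreau and Obi both have company hire date 28 Jul 2013, so the next rule applies.
Moreau and Obi both have classification seniority date Aug 5, 2003, so the next rule applies.
Moreau and Obi are each shift-lead qualified, so the next rule applies.
Among Moreau and Obi, by accumulated service hours (higher first): Moreau (29800 hours) before Obi (25885 hours).
Marchetti and Baptiste both have company hire date 14 May 2007, so the next rule applies.
Marchetti and Baptiste both have classification seniority date Nov 20, 1994, so the next rule applies.
Marchetti and Baptiste are each shift-lead qualified, so the next rule applies.
Among Marchetti and Baptiste, by accumulated service hours (higher first): Marchetti (24739 hours) before Baptiste (2703 hours).
Full order: Moreau, Obi, Lund, Marchetti, Baptiste, Kowalski.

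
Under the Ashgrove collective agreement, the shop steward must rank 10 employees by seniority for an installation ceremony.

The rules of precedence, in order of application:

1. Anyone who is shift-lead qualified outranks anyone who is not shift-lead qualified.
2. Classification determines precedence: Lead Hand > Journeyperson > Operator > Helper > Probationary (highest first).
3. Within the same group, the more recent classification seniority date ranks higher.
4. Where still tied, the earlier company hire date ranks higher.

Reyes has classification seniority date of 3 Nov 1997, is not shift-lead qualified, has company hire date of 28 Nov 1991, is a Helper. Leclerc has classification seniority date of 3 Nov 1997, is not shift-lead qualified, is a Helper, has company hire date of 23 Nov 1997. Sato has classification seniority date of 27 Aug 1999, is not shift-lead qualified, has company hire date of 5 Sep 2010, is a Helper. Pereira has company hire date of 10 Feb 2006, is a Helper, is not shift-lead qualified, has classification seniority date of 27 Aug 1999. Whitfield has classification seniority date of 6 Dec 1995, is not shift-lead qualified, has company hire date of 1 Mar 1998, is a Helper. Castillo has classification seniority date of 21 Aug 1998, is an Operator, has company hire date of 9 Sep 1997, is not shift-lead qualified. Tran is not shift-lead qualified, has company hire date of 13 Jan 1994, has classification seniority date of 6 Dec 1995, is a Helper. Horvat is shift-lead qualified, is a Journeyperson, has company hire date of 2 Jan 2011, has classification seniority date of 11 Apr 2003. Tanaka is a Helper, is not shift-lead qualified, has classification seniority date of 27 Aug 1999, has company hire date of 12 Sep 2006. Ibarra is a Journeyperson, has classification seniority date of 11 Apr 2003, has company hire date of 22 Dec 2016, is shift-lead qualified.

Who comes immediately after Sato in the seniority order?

By the first rule: Horvat and Ibarra (both shift-lead qualified); then Castillo, Pereira, Tanaka, Sato, Reyes, Leclerc, Tran and Whitfield (each not shift-lead qualified).
Horvat and Ibarra are each Journeyperson, so the next rule applies.
Horvat and Ibarra both have classification seniority date 11 Apr 2003, so the next rule applies.
Among Horvat and Ibarra, by company hire date (earlier first): Horvat (2 Jan 2011) before Ibarra (22 Dec 2016).
Among Castillo, Pereira, Tanaka, Sato, Reyes, Leclerc, Tran and Whitfield, by classification: Castillo (Operator) before Pereira, Tanaka, Sato, Reyes, Leclerc, Tran and Whitfield (Helper).
Among Pereira, Tanaka, Sato, Reyes, Leclerc, Tran and Whitfield, by classification seniority date (later first): Pereira, Tanaka and Sato (27 Aug 1999) before Reyes and Leclerc (3 Nov 1997) before Tran and Whitfield (6 Dec 1995).
Among Pereira, Tanaka and Sato, by company hire date (earlier first): Pereira (10 Feb 2006) before Tanaka (12 Sep 2006) before Sato (5 Sep 2010).
Among Reyes and Leclerc, by company hire date (earlier first): Reyes (28 Nov 1991) before Leclerc (23 Nov 1997).
Among Tran and Whitfield, by company hire date (earlier first): Tran (13 Jan 1994) before Whitfield (1 Mar 1998).
Order: Horvat, Ibarra, Castillo, Pereira, Tanaka, Sato, Reyes, Leclerc, Tran, Whitfield.

Reyes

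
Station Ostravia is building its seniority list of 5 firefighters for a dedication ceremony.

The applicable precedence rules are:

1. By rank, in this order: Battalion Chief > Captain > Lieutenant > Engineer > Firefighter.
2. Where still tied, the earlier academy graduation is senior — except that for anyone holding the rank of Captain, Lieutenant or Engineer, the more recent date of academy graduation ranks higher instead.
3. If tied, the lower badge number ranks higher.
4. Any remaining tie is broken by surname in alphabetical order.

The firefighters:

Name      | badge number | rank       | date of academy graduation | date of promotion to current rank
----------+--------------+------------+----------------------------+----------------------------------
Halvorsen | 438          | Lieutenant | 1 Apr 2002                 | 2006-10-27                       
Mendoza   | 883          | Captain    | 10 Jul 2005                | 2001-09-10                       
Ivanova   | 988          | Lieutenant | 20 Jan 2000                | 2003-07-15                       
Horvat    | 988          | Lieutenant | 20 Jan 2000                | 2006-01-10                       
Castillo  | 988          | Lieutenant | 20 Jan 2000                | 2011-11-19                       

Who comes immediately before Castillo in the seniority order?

By rank: Mendoza (Captain); then Halvorsen, Castillo, Horvat and Ivanova (Lieutenant).
Among Halvorsen, Castillo, Horvat and Ivanova, by date of academy graduation (later first) (reversed rule for this group): Halvorsen (1 Apr 2002) before Castillo, Horvat and Ivanova (20 Jan 2000).
Castillo, Horvat and Ivanova all have badge number 988, so the next rule applies.
Among Castillo, Horvat and Ivanova, alphabetically by surname: Castillo before Horvat before Ivanova.
Order: Mendoza, Halvorsen, Castillo, Horvat, Ivanova.

Halvorsen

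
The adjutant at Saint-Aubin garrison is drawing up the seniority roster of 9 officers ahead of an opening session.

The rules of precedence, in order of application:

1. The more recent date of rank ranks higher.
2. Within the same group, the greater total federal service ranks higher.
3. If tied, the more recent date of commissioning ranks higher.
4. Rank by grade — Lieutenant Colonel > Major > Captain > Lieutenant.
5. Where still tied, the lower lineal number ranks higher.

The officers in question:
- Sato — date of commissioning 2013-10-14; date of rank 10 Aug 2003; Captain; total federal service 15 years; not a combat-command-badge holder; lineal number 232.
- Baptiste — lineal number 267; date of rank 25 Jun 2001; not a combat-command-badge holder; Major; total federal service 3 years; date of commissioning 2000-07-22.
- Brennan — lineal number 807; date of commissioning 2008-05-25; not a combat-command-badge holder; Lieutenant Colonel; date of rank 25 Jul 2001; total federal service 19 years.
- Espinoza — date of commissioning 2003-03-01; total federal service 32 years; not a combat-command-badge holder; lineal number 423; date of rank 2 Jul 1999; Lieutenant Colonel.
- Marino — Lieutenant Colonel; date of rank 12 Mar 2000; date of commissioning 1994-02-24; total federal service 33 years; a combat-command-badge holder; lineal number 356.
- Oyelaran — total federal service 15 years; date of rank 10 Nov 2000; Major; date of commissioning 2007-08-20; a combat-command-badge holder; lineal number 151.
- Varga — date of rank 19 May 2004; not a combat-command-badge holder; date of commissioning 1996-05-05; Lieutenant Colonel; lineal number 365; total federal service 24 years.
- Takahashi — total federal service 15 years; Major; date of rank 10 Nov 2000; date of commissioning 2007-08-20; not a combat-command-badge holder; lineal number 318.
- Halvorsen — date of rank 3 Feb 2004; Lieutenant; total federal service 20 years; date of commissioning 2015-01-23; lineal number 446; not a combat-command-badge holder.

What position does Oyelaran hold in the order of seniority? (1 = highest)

6

By date of rank (later first): Varga (19 May 2004); then Halvorsen (3 Feb 2004); then Sato (10 Aug 2003); then Brennan (25 Jul 2001); then Baptiste (25 Jun 2001); then Oyelaran and Takahashi (both 10 Nov 2000); then Marino (12 Mar 2000); then Espinoza (2 Jul 1999).
Oyelaran and Takahashi both have total federal service 15 years, so the next rule applies.
Oyelaran and Takahashi both have date of commissioning 2007-08-20, so the next rule applies.
Oyelaran and Takahashi are each Major, so the next rule applies.
Among Oyelaran and Takahashi, by lineal number (lower first): Oyelaran (151) before Takahashi (318).
Order: Varga, Halvorsen, Sato, Brennan, Baptiste, Oyelaran, Takahashi, Marino, Espinoza. So position 6.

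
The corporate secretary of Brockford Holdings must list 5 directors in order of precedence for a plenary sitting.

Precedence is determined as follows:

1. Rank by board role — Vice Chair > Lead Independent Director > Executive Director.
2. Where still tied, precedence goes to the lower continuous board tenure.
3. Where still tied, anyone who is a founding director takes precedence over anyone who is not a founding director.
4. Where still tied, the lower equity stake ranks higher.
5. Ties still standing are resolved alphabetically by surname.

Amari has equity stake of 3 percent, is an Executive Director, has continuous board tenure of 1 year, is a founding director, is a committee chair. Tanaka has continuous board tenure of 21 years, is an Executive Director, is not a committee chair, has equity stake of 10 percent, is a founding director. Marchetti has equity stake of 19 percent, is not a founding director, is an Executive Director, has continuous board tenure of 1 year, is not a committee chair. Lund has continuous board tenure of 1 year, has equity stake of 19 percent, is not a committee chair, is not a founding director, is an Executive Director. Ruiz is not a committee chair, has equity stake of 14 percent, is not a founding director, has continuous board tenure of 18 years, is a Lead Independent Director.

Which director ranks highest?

Ruiz

By board role: Ruiz (Lead Independent Director); then Amari, Lund, Marchetti and Tanaka (Executive Director).
Among Amari, Lund, Marchetti and Tanaka, by continuous board tenure (lower first): Amari, Lund and Marchetti (1 year) before Tanaka (21 years).
Among Amari, Lund and Marchetti, a founding director before not a founding director: Amari (a founding director) before Lund and Marchetti (not a founding director).
Lund and Marchetti both have equity stake 19 percent, so the next rule applies.
Among Lund and Marchetti, alphabetically by surname: Lund before Marchetti.
Order: Ruiz, Amari, Lund, Marchetti, Tanaka.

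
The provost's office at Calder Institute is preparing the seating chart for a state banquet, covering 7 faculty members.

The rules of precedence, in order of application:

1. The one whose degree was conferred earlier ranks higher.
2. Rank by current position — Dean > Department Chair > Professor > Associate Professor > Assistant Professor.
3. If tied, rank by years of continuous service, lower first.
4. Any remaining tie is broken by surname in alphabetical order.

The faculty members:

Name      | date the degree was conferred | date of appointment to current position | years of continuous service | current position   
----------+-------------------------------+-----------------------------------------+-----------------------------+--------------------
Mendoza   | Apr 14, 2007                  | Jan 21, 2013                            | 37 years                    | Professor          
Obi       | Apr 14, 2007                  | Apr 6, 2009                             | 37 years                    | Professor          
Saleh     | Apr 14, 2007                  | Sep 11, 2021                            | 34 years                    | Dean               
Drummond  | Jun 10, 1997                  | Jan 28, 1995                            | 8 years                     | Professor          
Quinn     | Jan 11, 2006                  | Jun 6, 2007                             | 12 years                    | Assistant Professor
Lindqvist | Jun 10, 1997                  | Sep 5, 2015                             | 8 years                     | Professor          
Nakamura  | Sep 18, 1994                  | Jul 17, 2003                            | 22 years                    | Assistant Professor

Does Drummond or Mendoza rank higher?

By date the degree was conferred (earlier first): Nakamura (Sep 18, 1994); then Drummond and Lindqvist (both Jun 10, 1997); then Quinn (Jan 11, 2006); then Saleh, Mendoza and Obi (each Apr 14, 2007).
Drummond and Lindqvist are each Professor, so the next rule applies.
Drummond and Lindqvist both have years of continuous service 8 years, so the next rule applies.
Among Drummond and Lindqvist, alphabetically by surname: Drummond before Lindqvist.
Among Saleh, Mendoza and Obi, by current position: Saleh (Dean) before Mendoza and Obi (Professor).
Mendoza and Obi both have years of continuous service 37 years, so the next rule applies.
Among Mendoza and Obi, alphabetically by surname: Mendoza before Obi.
So Drummond takes precedence.

Drummond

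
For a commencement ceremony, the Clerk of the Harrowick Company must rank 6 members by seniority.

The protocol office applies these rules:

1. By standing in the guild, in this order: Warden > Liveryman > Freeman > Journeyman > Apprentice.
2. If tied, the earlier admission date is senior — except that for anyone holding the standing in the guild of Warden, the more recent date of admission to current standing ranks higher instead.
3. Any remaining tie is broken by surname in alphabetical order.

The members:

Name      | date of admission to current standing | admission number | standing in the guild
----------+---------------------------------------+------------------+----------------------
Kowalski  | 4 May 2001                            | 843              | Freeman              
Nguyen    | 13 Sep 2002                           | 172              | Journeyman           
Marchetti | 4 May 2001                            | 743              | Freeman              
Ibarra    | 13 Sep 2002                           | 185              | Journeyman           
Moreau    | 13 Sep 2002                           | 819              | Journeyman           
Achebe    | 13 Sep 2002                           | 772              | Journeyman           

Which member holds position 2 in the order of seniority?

By standing in the guild: Kowalski and Marchetti (Freeman); then Achebe, Ibarra, Moreau and Nguyen (Journeyman).
Kowalski and Marchetti both have date of admission to current standing 4 May 2001, so the next rule applies.
Among Kowalski and Marchetti, alphabetically by surname: Kowalski before Marchetti.
Achebe, Ibarra, Moreau and Nguyen all have date of admission to current standing 13 Sep 2002, so the next rule applies.
Among Achebe, Ibarra, Moreau and Nguyen, alphabetically by surname: Achebe before Ibarra before Moreau before Nguyen.
Order: Kowalski, Marchetti, Achebe, Ibarra, Moreau, Nguyen.

Marchetti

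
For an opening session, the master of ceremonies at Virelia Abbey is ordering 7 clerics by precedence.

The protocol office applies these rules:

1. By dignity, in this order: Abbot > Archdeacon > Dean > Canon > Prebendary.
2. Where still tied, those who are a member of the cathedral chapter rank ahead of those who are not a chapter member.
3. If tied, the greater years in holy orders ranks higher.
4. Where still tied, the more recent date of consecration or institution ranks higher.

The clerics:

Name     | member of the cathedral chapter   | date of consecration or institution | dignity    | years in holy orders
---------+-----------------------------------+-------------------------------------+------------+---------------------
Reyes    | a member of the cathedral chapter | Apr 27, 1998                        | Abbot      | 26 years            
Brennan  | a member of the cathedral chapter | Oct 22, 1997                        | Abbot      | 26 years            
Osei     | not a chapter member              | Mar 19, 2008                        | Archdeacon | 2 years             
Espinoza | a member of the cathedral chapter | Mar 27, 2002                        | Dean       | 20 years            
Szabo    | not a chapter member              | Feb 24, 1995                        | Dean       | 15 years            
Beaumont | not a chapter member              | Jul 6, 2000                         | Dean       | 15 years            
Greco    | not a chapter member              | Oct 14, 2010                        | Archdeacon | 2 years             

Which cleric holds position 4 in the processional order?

Osei

By dignity: Reyes and Brennan (Abbot); then Greco and Osei (Archdeacon); then Espinoza, Beaumont and Szabo (Dean).
Reyes and Brennan are each a member of the cathedral chapter, so the next rule applies.
Reyes and Brennan both have years in holy orders 26 years, so the next rule applies.
Among Reyes and Brennan, by date of consecration or institution (later first): Reyes (Apr 27, 1998) before Brennan (Oct 22, 1997).
Greco and Osei are each not a chapter member, so the next rule applies.
Greco and Osei both have years in holy orders 2 years, so the next rule applies.
Among Greco and Osei, by date of consecration or institution (later first): Greco (Oct 14, 2010) before Osei (Mar 19, 2008).
Among Espinoza, Beaumont and Szabo, a member of the cathedral chapter before not a chapter member: Espinoza (a member of the cathedral chapter) before Beaumont and Szabo (not a chapter member).
Beaumont and Szabo both have years in holy orders 15 years, so the next rule applies.
Among Beaumont and Szabo, by date of consecration or institution (later first): Beaumont (Jul 6, 2000) before Szabo (Feb 24, 1995).
Order: Reyes, Brennan, Greco, Osei, Espinoza, Beaumont, Szabo.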